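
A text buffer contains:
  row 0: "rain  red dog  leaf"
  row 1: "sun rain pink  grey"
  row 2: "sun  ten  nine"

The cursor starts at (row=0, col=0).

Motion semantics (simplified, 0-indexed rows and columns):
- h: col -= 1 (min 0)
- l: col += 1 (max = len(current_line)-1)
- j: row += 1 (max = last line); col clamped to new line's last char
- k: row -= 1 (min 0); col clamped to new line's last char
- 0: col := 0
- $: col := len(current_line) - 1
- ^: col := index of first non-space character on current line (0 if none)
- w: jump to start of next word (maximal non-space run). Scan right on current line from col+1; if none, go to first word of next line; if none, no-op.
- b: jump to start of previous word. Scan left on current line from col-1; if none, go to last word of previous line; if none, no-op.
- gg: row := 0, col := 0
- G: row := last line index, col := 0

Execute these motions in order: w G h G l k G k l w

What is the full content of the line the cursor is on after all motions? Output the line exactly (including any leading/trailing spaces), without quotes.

Answer: sun rain pink  grey

Derivation:
After 1 (w): row=0 col=6 char='r'
After 2 (G): row=2 col=0 char='s'
After 3 (h): row=2 col=0 char='s'
After 4 (G): row=2 col=0 char='s'
After 5 (l): row=2 col=1 char='u'
After 6 (k): row=1 col=1 char='u'
After 7 (G): row=2 col=0 char='s'
After 8 (k): row=1 col=0 char='s'
After 9 (l): row=1 col=1 char='u'
After 10 (w): row=1 col=4 char='r'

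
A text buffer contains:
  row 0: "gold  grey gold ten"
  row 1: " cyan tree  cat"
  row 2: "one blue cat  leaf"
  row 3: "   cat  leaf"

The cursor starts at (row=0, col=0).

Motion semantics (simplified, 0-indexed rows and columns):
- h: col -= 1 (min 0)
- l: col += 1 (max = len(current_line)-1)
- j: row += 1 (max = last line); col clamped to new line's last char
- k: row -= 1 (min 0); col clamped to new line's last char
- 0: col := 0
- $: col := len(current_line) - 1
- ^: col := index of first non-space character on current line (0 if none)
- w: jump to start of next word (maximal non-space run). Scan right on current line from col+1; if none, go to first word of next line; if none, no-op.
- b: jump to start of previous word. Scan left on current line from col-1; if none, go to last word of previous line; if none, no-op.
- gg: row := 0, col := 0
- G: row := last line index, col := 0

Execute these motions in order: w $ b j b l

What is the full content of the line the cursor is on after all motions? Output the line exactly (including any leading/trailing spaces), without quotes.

After 1 (w): row=0 col=6 char='g'
After 2 ($): row=0 col=18 char='n'
After 3 (b): row=0 col=16 char='t'
After 4 (j): row=1 col=14 char='t'
After 5 (b): row=1 col=12 char='c'
After 6 (l): row=1 col=13 char='a'

Answer:  cyan tree  cat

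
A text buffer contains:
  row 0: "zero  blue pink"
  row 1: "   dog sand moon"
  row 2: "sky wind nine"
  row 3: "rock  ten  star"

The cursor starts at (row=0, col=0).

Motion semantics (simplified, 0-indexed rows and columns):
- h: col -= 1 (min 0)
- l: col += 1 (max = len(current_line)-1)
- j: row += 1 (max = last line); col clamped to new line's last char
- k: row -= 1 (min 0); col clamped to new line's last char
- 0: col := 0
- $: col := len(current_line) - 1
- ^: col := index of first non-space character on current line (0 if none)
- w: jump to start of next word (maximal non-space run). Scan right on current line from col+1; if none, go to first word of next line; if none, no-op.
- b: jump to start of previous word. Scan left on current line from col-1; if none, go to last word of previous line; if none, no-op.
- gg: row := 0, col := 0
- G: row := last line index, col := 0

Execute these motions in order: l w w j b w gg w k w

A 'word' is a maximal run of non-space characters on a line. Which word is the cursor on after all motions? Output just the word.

After 1 (l): row=0 col=1 char='e'
After 2 (w): row=0 col=6 char='b'
After 3 (w): row=0 col=11 char='p'
After 4 (j): row=1 col=11 char='_'
After 5 (b): row=1 col=7 char='s'
After 6 (w): row=1 col=12 char='m'
After 7 (gg): row=0 col=0 char='z'
After 8 (w): row=0 col=6 char='b'
After 9 (k): row=0 col=6 char='b'
After 10 (w): row=0 col=11 char='p'

Answer: pink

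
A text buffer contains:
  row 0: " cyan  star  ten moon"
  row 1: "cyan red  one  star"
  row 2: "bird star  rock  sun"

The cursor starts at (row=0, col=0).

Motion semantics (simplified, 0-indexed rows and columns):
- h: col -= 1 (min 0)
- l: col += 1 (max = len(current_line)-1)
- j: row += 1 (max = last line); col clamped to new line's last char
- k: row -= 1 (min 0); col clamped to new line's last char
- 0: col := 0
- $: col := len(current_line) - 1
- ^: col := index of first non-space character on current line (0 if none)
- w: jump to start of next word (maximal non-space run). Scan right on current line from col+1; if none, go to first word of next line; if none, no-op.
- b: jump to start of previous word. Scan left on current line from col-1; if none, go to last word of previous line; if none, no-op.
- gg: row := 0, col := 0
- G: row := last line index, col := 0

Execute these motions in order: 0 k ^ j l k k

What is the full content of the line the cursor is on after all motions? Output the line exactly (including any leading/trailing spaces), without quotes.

After 1 (0): row=0 col=0 char='_'
After 2 (k): row=0 col=0 char='_'
After 3 (^): row=0 col=1 char='c'
After 4 (j): row=1 col=1 char='y'
After 5 (l): row=1 col=2 char='a'
After 6 (k): row=0 col=2 char='y'
After 7 (k): row=0 col=2 char='y'

Answer:  cyan  star  ten moon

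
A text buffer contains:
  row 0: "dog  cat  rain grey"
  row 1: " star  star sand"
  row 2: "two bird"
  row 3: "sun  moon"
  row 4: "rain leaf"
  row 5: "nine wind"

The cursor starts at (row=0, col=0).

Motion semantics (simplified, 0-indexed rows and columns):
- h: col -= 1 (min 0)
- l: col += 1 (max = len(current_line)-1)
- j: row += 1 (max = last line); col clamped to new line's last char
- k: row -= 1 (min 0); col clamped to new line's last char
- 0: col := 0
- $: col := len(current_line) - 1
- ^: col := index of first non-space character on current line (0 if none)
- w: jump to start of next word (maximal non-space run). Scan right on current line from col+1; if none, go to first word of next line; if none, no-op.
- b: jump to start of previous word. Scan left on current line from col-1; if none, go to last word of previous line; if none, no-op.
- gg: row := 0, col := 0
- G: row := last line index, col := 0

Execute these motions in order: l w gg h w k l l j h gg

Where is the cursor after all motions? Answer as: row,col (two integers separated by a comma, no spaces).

After 1 (l): row=0 col=1 char='o'
After 2 (w): row=0 col=5 char='c'
After 3 (gg): row=0 col=0 char='d'
After 4 (h): row=0 col=0 char='d'
After 5 (w): row=0 col=5 char='c'
After 6 (k): row=0 col=5 char='c'
After 7 (l): row=0 col=6 char='a'
After 8 (l): row=0 col=7 char='t'
After 9 (j): row=1 col=7 char='s'
After 10 (h): row=1 col=6 char='_'
After 11 (gg): row=0 col=0 char='d'

Answer: 0,0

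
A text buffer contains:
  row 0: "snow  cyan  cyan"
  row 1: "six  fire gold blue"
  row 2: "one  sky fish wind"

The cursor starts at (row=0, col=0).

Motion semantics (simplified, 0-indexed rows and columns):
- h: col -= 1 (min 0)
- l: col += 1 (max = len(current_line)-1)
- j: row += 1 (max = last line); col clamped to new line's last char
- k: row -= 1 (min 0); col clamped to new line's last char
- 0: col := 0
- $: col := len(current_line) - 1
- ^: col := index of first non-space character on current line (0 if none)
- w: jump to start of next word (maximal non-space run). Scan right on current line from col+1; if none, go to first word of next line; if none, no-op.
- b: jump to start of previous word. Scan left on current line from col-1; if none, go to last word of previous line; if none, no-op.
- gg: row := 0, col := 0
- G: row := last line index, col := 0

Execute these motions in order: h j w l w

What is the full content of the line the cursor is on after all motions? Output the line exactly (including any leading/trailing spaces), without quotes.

Answer: six  fire gold blue

Derivation:
After 1 (h): row=0 col=0 char='s'
After 2 (j): row=1 col=0 char='s'
After 3 (w): row=1 col=5 char='f'
After 4 (l): row=1 col=6 char='i'
After 5 (w): row=1 col=10 char='g'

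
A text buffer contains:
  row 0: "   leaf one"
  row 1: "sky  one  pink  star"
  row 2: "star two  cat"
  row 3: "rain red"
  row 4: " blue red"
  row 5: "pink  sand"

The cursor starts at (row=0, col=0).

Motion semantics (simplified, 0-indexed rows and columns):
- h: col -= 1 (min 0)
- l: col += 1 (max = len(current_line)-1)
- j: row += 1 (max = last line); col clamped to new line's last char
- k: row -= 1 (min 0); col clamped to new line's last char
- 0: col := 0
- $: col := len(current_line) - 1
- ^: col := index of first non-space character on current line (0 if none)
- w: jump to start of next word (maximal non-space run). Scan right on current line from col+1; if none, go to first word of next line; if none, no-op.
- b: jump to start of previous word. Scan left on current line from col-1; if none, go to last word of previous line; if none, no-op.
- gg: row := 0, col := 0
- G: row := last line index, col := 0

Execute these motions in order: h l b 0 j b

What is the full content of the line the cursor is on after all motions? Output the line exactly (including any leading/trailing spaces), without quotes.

Answer:    leaf one

Derivation:
After 1 (h): row=0 col=0 char='_'
After 2 (l): row=0 col=1 char='_'
After 3 (b): row=0 col=1 char='_'
After 4 (0): row=0 col=0 char='_'
After 5 (j): row=1 col=0 char='s'
After 6 (b): row=0 col=8 char='o'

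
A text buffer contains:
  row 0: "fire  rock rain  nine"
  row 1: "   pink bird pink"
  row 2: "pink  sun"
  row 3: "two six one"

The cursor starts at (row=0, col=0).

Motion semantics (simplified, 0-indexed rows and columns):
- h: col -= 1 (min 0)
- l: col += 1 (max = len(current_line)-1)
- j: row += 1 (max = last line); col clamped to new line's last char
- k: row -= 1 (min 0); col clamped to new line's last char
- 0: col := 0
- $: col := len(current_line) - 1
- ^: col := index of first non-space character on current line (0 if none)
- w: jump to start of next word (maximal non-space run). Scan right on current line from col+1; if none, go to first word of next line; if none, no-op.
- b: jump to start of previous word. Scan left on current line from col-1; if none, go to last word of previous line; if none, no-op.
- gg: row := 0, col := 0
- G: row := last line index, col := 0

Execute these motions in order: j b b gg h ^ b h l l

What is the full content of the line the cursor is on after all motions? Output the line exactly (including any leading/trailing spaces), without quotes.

After 1 (j): row=1 col=0 char='_'
After 2 (b): row=0 col=17 char='n'
After 3 (b): row=0 col=11 char='r'
After 4 (gg): row=0 col=0 char='f'
After 5 (h): row=0 col=0 char='f'
After 6 (^): row=0 col=0 char='f'
After 7 (b): row=0 col=0 char='f'
After 8 (h): row=0 col=0 char='f'
After 9 (l): row=0 col=1 char='i'
After 10 (l): row=0 col=2 char='r'

Answer: fire  rock rain  nine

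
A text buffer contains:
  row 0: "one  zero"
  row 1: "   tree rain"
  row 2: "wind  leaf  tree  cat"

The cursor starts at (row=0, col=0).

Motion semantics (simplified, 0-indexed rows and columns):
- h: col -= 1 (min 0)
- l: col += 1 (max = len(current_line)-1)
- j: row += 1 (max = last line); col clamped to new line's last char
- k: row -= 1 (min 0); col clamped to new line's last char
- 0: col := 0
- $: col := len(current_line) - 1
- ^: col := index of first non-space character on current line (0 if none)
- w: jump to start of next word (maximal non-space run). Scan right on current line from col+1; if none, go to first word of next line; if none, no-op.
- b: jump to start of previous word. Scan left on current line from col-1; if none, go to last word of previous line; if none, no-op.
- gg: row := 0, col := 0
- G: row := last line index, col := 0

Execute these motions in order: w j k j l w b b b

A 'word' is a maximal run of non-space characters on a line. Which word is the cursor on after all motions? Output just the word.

After 1 (w): row=0 col=5 char='z'
After 2 (j): row=1 col=5 char='e'
After 3 (k): row=0 col=5 char='z'
After 4 (j): row=1 col=5 char='e'
After 5 (l): row=1 col=6 char='e'
After 6 (w): row=1 col=8 char='r'
After 7 (b): row=1 col=3 char='t'
After 8 (b): row=0 col=5 char='z'
After 9 (b): row=0 col=0 char='o'

Answer: one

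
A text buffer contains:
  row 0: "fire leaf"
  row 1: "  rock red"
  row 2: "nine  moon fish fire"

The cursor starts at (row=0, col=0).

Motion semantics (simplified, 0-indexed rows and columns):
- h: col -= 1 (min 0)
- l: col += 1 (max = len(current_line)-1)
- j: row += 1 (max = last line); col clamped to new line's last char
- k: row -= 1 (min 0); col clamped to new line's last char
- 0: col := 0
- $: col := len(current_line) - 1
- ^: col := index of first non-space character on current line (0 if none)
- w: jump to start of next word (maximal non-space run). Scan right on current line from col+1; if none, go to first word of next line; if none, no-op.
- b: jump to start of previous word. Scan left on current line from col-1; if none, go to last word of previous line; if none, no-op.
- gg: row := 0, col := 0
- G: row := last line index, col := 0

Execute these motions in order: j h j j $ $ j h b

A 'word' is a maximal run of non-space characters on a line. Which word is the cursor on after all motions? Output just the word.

After 1 (j): row=1 col=0 char='_'
After 2 (h): row=1 col=0 char='_'
After 3 (j): row=2 col=0 char='n'
After 4 (j): row=2 col=0 char='n'
After 5 ($): row=2 col=19 char='e'
After 6 ($): row=2 col=19 char='e'
After 7 (j): row=2 col=19 char='e'
After 8 (h): row=2 col=18 char='r'
After 9 (b): row=2 col=16 char='f'

Answer: fire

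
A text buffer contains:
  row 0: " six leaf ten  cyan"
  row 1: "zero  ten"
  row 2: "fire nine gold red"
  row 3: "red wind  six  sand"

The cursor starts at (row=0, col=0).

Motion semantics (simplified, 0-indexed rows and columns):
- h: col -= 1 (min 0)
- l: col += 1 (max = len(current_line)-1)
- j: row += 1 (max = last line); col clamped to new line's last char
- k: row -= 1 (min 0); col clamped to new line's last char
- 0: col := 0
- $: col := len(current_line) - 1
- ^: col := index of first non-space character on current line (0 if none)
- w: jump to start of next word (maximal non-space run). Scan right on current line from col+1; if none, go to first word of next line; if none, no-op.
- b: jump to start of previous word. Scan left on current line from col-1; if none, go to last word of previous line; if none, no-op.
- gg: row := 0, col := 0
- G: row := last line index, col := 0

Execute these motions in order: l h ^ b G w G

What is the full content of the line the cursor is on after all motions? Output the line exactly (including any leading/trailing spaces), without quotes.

Answer: red wind  six  sand

Derivation:
After 1 (l): row=0 col=1 char='s'
After 2 (h): row=0 col=0 char='_'
After 3 (^): row=0 col=1 char='s'
After 4 (b): row=0 col=1 char='s'
After 5 (G): row=3 col=0 char='r'
After 6 (w): row=3 col=4 char='w'
After 7 (G): row=3 col=0 char='r'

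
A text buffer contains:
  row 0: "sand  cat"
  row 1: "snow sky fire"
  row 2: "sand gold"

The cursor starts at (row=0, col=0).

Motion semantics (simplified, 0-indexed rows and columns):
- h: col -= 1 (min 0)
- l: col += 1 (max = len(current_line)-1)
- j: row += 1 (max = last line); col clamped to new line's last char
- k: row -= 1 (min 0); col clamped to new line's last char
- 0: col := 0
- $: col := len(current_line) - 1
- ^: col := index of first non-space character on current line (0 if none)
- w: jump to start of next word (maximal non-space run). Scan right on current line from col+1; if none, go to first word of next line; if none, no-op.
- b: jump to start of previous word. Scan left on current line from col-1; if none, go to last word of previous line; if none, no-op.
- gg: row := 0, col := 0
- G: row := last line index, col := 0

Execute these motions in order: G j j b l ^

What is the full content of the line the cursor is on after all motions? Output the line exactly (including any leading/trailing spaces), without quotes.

Answer: snow sky fire

Derivation:
After 1 (G): row=2 col=0 char='s'
After 2 (j): row=2 col=0 char='s'
After 3 (j): row=2 col=0 char='s'
After 4 (b): row=1 col=9 char='f'
After 5 (l): row=1 col=10 char='i'
After 6 (^): row=1 col=0 char='s'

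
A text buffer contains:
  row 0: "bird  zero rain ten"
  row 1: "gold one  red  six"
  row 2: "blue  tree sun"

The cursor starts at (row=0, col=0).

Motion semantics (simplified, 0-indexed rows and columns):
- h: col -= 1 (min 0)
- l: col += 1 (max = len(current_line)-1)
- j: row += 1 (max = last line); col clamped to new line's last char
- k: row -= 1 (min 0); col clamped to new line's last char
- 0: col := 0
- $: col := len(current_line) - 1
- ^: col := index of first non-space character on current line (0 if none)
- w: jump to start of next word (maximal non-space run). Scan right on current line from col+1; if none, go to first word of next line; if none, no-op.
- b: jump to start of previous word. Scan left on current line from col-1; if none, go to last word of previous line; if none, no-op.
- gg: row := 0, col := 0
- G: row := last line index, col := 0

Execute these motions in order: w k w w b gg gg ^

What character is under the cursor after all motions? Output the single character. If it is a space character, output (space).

After 1 (w): row=0 col=6 char='z'
After 2 (k): row=0 col=6 char='z'
After 3 (w): row=0 col=11 char='r'
After 4 (w): row=0 col=16 char='t'
After 5 (b): row=0 col=11 char='r'
After 6 (gg): row=0 col=0 char='b'
After 7 (gg): row=0 col=0 char='b'
After 8 (^): row=0 col=0 char='b'

Answer: b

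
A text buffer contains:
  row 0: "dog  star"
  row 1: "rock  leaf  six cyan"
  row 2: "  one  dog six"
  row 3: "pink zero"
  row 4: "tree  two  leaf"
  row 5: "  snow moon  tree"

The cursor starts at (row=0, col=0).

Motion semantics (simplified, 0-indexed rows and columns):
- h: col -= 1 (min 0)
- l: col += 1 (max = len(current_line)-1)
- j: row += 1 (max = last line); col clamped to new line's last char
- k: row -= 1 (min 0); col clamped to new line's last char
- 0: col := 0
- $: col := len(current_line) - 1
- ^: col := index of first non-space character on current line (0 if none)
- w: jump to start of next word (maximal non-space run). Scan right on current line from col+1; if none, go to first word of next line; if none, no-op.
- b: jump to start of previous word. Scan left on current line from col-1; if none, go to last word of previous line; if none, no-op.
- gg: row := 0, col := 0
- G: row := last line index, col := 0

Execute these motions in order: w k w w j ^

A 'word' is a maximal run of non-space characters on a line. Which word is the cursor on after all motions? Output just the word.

After 1 (w): row=0 col=5 char='s'
After 2 (k): row=0 col=5 char='s'
After 3 (w): row=1 col=0 char='r'
After 4 (w): row=1 col=6 char='l'
After 5 (j): row=2 col=6 char='_'
After 6 (^): row=2 col=2 char='o'

Answer: one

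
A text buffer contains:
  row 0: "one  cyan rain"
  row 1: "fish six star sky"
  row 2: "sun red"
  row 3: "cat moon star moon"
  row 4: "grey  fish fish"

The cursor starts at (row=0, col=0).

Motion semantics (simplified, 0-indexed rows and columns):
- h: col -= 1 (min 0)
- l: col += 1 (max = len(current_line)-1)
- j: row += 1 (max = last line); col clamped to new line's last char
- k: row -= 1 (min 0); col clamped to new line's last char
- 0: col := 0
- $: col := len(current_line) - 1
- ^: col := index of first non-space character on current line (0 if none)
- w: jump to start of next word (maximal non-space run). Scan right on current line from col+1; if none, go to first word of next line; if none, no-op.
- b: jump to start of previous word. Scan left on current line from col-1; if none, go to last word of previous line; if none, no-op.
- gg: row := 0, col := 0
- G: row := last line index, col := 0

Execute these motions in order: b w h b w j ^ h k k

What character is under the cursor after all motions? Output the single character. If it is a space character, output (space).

Answer: o

Derivation:
After 1 (b): row=0 col=0 char='o'
After 2 (w): row=0 col=5 char='c'
After 3 (h): row=0 col=4 char='_'
After 4 (b): row=0 col=0 char='o'
After 5 (w): row=0 col=5 char='c'
After 6 (j): row=1 col=5 char='s'
After 7 (^): row=1 col=0 char='f'
After 8 (h): row=1 col=0 char='f'
After 9 (k): row=0 col=0 char='o'
After 10 (k): row=0 col=0 char='o'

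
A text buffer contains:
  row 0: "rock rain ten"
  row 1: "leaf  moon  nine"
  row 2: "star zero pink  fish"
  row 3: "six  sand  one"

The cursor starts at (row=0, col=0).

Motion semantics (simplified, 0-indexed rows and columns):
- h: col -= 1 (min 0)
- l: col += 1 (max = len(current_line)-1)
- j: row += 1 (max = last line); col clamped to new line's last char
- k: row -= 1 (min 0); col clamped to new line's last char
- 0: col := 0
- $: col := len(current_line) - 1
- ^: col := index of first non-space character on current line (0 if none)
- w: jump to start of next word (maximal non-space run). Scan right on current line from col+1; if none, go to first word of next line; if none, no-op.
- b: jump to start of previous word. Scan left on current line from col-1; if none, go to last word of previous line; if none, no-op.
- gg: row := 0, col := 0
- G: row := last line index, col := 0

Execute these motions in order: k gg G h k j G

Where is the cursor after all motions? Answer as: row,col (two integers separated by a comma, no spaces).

Answer: 3,0

Derivation:
After 1 (k): row=0 col=0 char='r'
After 2 (gg): row=0 col=0 char='r'
After 3 (G): row=3 col=0 char='s'
After 4 (h): row=3 col=0 char='s'
After 5 (k): row=2 col=0 char='s'
After 6 (j): row=3 col=0 char='s'
After 7 (G): row=3 col=0 char='s'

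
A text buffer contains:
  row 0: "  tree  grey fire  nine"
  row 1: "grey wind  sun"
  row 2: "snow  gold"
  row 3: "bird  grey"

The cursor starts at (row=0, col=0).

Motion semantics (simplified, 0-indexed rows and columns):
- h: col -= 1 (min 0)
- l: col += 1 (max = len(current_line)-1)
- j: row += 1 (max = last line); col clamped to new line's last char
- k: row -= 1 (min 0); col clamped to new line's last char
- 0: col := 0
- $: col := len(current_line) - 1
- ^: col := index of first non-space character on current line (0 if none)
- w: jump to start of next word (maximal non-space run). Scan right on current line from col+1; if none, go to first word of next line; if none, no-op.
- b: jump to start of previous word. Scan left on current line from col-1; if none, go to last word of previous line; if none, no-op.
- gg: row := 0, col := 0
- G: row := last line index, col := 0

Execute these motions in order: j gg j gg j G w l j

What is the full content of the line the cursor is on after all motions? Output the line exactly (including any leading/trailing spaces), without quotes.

Answer: bird  grey

Derivation:
After 1 (j): row=1 col=0 char='g'
After 2 (gg): row=0 col=0 char='_'
After 3 (j): row=1 col=0 char='g'
After 4 (gg): row=0 col=0 char='_'
After 5 (j): row=1 col=0 char='g'
After 6 (G): row=3 col=0 char='b'
After 7 (w): row=3 col=6 char='g'
After 8 (l): row=3 col=7 char='r'
After 9 (j): row=3 col=7 char='r'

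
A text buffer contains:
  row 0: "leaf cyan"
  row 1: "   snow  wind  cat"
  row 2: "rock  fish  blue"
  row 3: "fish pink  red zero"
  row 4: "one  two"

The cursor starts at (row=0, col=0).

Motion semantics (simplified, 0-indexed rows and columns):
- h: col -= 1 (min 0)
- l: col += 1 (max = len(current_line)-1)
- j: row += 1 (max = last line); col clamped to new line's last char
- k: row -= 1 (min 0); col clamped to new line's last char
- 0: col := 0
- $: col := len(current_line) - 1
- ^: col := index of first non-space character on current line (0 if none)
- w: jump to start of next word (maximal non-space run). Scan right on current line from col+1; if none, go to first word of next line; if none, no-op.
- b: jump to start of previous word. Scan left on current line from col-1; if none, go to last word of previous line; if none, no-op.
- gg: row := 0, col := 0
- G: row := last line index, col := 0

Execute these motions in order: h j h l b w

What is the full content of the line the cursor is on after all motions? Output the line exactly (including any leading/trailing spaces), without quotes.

After 1 (h): row=0 col=0 char='l'
After 2 (j): row=1 col=0 char='_'
After 3 (h): row=1 col=0 char='_'
After 4 (l): row=1 col=1 char='_'
After 5 (b): row=0 col=5 char='c'
After 6 (w): row=1 col=3 char='s'

Answer:    snow  wind  cat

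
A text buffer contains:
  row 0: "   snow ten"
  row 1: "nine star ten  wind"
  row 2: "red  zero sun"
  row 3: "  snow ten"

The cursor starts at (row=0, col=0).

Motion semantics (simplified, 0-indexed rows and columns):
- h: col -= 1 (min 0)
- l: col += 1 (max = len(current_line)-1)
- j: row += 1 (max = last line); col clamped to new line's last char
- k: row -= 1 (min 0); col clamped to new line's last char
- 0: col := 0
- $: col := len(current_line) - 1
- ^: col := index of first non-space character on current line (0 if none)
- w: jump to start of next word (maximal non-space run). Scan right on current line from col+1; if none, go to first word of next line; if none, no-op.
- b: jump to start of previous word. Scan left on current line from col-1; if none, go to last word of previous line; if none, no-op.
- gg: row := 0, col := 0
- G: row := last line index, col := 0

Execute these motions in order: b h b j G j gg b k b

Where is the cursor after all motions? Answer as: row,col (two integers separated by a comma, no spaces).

Answer: 0,0

Derivation:
After 1 (b): row=0 col=0 char='_'
After 2 (h): row=0 col=0 char='_'
After 3 (b): row=0 col=0 char='_'
After 4 (j): row=1 col=0 char='n'
After 5 (G): row=3 col=0 char='_'
After 6 (j): row=3 col=0 char='_'
After 7 (gg): row=0 col=0 char='_'
After 8 (b): row=0 col=0 char='_'
After 9 (k): row=0 col=0 char='_'
After 10 (b): row=0 col=0 char='_'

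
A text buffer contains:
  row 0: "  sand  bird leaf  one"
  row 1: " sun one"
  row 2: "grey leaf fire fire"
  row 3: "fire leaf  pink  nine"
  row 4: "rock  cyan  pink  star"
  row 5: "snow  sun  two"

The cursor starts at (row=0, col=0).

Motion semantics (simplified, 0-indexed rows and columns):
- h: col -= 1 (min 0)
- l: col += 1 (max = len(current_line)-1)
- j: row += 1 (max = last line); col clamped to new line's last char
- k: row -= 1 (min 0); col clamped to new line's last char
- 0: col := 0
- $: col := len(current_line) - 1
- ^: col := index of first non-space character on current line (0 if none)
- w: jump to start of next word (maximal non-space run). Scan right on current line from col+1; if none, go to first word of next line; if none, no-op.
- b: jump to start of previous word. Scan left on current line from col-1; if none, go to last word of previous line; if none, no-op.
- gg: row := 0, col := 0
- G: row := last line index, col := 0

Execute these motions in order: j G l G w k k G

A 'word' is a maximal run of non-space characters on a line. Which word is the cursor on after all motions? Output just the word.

Answer: snow

Derivation:
After 1 (j): row=1 col=0 char='_'
After 2 (G): row=5 col=0 char='s'
After 3 (l): row=5 col=1 char='n'
After 4 (G): row=5 col=0 char='s'
After 5 (w): row=5 col=6 char='s'
After 6 (k): row=4 col=6 char='c'
After 7 (k): row=3 col=6 char='e'
After 8 (G): row=5 col=0 char='s'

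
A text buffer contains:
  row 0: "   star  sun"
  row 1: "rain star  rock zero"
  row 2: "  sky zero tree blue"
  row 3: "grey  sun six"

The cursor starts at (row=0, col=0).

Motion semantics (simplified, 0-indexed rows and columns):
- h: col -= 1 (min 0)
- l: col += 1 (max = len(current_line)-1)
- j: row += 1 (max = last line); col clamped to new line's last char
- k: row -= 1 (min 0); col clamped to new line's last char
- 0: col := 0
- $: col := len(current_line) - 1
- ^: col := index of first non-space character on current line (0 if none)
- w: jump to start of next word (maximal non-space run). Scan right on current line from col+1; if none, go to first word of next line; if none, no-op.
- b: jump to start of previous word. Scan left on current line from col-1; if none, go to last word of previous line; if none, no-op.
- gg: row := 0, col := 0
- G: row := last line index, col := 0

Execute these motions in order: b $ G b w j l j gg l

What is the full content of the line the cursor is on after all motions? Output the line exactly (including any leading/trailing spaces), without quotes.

After 1 (b): row=0 col=0 char='_'
After 2 ($): row=0 col=11 char='n'
After 3 (G): row=3 col=0 char='g'
After 4 (b): row=2 col=16 char='b'
After 5 (w): row=3 col=0 char='g'
After 6 (j): row=3 col=0 char='g'
After 7 (l): row=3 col=1 char='r'
After 8 (j): row=3 col=1 char='r'
After 9 (gg): row=0 col=0 char='_'
After 10 (l): row=0 col=1 char='_'

Answer:    star  sun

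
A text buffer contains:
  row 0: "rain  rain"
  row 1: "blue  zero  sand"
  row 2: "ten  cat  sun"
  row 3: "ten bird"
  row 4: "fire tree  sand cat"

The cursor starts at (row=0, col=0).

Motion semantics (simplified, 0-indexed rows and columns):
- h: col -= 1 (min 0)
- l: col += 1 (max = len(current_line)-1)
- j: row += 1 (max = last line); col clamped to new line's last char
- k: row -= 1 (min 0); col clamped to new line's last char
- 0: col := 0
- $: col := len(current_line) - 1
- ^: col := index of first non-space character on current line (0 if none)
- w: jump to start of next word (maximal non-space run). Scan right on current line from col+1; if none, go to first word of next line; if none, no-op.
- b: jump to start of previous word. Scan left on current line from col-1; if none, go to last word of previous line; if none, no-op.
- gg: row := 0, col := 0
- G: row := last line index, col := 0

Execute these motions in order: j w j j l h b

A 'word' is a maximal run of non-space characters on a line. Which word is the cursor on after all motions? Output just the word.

After 1 (j): row=1 col=0 char='b'
After 2 (w): row=1 col=6 char='z'
After 3 (j): row=2 col=6 char='a'
After 4 (j): row=3 col=6 char='r'
After 5 (l): row=3 col=7 char='d'
After 6 (h): row=3 col=6 char='r'
After 7 (b): row=3 col=4 char='b'

Answer: bird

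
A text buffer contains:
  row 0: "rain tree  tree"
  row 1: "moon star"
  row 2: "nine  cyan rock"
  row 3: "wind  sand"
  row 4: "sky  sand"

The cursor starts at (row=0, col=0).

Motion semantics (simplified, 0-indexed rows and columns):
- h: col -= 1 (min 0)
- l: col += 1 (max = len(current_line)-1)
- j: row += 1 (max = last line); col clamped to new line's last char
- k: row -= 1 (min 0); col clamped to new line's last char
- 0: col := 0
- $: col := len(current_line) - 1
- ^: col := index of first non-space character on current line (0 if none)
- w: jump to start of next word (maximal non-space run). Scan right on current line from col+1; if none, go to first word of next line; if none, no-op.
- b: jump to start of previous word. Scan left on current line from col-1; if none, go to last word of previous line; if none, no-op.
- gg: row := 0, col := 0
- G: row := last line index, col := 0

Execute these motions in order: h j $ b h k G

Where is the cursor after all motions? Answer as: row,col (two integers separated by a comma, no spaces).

Answer: 4,0

Derivation:
After 1 (h): row=0 col=0 char='r'
After 2 (j): row=1 col=0 char='m'
After 3 ($): row=1 col=8 char='r'
After 4 (b): row=1 col=5 char='s'
After 5 (h): row=1 col=4 char='_'
After 6 (k): row=0 col=4 char='_'
After 7 (G): row=4 col=0 char='s'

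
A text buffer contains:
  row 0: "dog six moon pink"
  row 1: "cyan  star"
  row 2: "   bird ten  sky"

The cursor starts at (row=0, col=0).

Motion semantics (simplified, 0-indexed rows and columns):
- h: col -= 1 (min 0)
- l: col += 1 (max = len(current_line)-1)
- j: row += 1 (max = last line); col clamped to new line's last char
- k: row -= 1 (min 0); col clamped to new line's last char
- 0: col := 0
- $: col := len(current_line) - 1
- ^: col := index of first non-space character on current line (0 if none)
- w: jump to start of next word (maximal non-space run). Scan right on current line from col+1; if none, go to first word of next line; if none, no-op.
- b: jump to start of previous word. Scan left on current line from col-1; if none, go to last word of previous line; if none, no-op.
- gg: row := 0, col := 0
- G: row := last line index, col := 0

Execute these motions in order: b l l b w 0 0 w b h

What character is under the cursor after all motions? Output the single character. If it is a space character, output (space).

After 1 (b): row=0 col=0 char='d'
After 2 (l): row=0 col=1 char='o'
After 3 (l): row=0 col=2 char='g'
After 4 (b): row=0 col=0 char='d'
After 5 (w): row=0 col=4 char='s'
After 6 (0): row=0 col=0 char='d'
After 7 (0): row=0 col=0 char='d'
After 8 (w): row=0 col=4 char='s'
After 9 (b): row=0 col=0 char='d'
After 10 (h): row=0 col=0 char='d'

Answer: d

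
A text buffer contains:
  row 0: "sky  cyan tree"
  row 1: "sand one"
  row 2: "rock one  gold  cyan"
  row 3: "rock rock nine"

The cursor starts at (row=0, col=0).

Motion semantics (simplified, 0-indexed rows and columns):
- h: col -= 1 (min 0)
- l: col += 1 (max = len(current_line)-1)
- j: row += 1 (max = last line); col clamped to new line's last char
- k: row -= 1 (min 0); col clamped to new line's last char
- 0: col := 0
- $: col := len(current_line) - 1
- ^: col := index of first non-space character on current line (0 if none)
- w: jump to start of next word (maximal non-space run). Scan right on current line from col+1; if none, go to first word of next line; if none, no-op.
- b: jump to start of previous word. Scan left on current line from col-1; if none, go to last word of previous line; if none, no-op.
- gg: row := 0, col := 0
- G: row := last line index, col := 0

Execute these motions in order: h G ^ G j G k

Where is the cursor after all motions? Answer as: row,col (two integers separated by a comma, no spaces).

After 1 (h): row=0 col=0 char='s'
After 2 (G): row=3 col=0 char='r'
After 3 (^): row=3 col=0 char='r'
After 4 (G): row=3 col=0 char='r'
After 5 (j): row=3 col=0 char='r'
After 6 (G): row=3 col=0 char='r'
After 7 (k): row=2 col=0 char='r'

Answer: 2,0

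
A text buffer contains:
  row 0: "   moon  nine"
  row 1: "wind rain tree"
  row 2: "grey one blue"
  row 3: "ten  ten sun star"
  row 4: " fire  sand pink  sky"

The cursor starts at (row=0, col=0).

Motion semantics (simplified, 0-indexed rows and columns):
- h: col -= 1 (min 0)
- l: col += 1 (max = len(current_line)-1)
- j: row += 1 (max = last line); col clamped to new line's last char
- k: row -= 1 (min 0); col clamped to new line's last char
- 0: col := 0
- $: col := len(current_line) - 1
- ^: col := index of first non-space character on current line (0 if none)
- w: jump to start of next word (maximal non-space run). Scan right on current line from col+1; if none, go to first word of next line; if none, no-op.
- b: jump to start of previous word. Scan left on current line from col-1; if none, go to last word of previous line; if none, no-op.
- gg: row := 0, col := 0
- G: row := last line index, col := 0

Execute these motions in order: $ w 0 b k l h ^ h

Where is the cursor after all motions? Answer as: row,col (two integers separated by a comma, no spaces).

After 1 ($): row=0 col=12 char='e'
After 2 (w): row=1 col=0 char='w'
After 3 (0): row=1 col=0 char='w'
After 4 (b): row=0 col=9 char='n'
After 5 (k): row=0 col=9 char='n'
After 6 (l): row=0 col=10 char='i'
After 7 (h): row=0 col=9 char='n'
After 8 (^): row=0 col=3 char='m'
After 9 (h): row=0 col=2 char='_'

Answer: 0,2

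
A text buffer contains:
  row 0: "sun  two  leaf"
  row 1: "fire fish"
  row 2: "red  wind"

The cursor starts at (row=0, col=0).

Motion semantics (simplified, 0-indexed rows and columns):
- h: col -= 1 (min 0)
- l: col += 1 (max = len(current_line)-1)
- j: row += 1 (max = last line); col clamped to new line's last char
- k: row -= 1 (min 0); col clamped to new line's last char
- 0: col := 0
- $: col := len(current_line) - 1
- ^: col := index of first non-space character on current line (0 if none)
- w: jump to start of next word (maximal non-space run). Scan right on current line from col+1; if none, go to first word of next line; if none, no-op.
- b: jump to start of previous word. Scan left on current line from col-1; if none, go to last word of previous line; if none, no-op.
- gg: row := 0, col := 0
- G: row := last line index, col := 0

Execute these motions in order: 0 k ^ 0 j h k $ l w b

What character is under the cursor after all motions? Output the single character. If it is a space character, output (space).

After 1 (0): row=0 col=0 char='s'
After 2 (k): row=0 col=0 char='s'
After 3 (^): row=0 col=0 char='s'
After 4 (0): row=0 col=0 char='s'
After 5 (j): row=1 col=0 char='f'
After 6 (h): row=1 col=0 char='f'
After 7 (k): row=0 col=0 char='s'
After 8 ($): row=0 col=13 char='f'
After 9 (l): row=0 col=13 char='f'
After 10 (w): row=1 col=0 char='f'
After 11 (b): row=0 col=10 char='l'

Answer: l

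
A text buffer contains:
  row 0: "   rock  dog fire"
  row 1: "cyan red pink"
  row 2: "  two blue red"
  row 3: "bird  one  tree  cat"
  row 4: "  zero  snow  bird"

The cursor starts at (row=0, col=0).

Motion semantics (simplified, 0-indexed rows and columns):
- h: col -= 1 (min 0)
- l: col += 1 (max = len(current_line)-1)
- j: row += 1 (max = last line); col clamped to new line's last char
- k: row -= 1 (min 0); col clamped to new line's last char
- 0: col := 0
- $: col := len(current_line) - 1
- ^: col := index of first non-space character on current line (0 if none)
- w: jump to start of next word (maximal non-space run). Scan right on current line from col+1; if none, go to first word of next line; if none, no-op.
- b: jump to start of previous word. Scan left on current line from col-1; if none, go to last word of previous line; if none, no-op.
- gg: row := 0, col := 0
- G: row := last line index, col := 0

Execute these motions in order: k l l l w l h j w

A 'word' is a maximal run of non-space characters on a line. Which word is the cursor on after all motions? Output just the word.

After 1 (k): row=0 col=0 char='_'
After 2 (l): row=0 col=1 char='_'
After 3 (l): row=0 col=2 char='_'
After 4 (l): row=0 col=3 char='r'
After 5 (w): row=0 col=9 char='d'
After 6 (l): row=0 col=10 char='o'
After 7 (h): row=0 col=9 char='d'
After 8 (j): row=1 col=9 char='p'
After 9 (w): row=2 col=2 char='t'

Answer: two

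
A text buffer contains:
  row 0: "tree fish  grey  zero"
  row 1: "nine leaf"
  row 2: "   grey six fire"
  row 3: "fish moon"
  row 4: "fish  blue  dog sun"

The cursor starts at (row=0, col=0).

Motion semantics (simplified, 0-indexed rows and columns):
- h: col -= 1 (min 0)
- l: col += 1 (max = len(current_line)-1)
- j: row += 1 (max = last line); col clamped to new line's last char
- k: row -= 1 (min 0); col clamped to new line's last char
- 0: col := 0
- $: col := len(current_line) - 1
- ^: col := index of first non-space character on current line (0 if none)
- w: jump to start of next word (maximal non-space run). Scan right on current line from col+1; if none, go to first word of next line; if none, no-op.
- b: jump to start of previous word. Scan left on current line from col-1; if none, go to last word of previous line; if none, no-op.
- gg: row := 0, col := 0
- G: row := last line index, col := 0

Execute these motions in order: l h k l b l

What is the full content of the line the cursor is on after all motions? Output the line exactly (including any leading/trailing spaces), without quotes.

After 1 (l): row=0 col=1 char='r'
After 2 (h): row=0 col=0 char='t'
After 3 (k): row=0 col=0 char='t'
After 4 (l): row=0 col=1 char='r'
After 5 (b): row=0 col=0 char='t'
After 6 (l): row=0 col=1 char='r'

Answer: tree fish  grey  zero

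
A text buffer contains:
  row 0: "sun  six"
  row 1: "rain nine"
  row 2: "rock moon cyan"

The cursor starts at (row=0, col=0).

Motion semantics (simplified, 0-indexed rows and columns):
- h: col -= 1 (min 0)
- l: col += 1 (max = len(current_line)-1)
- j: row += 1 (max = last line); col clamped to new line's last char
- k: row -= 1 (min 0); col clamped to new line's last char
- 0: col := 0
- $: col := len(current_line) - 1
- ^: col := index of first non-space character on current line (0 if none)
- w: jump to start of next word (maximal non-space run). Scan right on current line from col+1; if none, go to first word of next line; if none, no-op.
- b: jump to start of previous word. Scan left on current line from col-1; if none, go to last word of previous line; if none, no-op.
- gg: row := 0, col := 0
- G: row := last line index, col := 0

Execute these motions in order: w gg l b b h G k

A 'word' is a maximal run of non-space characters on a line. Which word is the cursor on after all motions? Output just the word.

Answer: rain

Derivation:
After 1 (w): row=0 col=5 char='s'
After 2 (gg): row=0 col=0 char='s'
After 3 (l): row=0 col=1 char='u'
After 4 (b): row=0 col=0 char='s'
After 5 (b): row=0 col=0 char='s'
After 6 (h): row=0 col=0 char='s'
After 7 (G): row=2 col=0 char='r'
After 8 (k): row=1 col=0 char='r'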